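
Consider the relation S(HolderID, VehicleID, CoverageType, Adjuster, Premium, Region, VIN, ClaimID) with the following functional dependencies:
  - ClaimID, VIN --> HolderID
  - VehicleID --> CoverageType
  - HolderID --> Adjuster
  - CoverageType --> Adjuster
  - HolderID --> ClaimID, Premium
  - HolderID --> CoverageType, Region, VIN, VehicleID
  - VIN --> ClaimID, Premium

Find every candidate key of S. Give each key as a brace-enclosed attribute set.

{HolderID}, {VIN}

Closure of {HolderID} is {Adjuster, ClaimID, CoverageType, HolderID, Premium, Region, VIN, VehicleID}, the whole schema; {HolderID} is a candidate key.
Closure of {VIN} is {Adjuster, ClaimID, CoverageType, HolderID, Premium, Region, VIN, VehicleID}, the whole schema; {VIN} is a candidate key.
No proper subset of any of these is a key, and no other minimal superkey exists.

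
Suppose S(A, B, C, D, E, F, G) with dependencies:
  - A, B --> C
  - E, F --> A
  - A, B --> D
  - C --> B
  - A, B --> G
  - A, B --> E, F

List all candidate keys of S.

{A, B}, {A, C}, {B, E, F}, {C, E, F}

{A, B} is a candidate key since {A, B}⁺ = {A, B, C, D, E, F, G} covers every attribute.
{A, C} is a candidate key since {A, C}⁺ = {A, B, C, D, E, F, G} covers every attribute.
{B, E, F} is a candidate key since {B, E, F}⁺ = {A, B, C, D, E, F, G} covers every attribute.
{C, E, F} is a candidate key since {C, E, F}⁺ = {A, B, C, D, E, F, G} covers every attribute.
These are minimal and exhaustive — every other superkey contains one of them.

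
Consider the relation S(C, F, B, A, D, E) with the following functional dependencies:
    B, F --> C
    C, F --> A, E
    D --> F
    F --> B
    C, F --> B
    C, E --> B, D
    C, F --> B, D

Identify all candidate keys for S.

{C, E}, {D}, {F}

Closure of {D} is {A, B, C, D, E, F}, the whole schema; {D} is a candidate key.
Closure of {F} is {A, B, C, D, E, F}, the whole schema; {F} is a candidate key.
Closure of {C, E} is {A, B, C, D, E, F}, the whole schema; {C, E} is a candidate key.
These are minimal and exhaustive — every other superkey contains one of them.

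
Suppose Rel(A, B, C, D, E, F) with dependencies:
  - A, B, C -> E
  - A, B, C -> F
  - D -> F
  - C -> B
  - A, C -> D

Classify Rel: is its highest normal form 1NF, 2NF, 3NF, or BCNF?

1NF

Candidate key: {A, C}. Prime attributes: {A, C}.
D -> F: {D}⁺ = {D, F}, which is not all of the attributes, so the left side is not a superkey — BCNF is violated.
Because {F} is non-prime and the left side of D -> F is not a superkey, the relation is not in 3NF.
The proper key subset {C} of {A, C} determines non-prime {B}, so the relation is not even in 2NF.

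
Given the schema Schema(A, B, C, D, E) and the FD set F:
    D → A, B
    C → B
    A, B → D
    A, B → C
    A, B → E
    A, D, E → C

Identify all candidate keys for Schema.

Closure of {D} is {A, B, C, D, E}, the whole schema; {D} is a candidate key.
Closure of {A, B} is {A, B, C, D, E}, the whole schema; {A, B} is a candidate key.
Closure of {A, C} is {A, B, C, D, E}, the whole schema; {A, C} is a candidate key.
No proper subset of any of these is a key, and no other minimal superkey exists.

{A, B}, {A, C}, {D}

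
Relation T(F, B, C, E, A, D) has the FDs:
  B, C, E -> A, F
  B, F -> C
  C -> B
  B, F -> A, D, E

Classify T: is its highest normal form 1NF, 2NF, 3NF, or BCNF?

3NF

Candidate keys: {B, F}, {C, E}, {C, F}. Prime attributes: {B, C, E, F}.
C -> B breaks BCNF: {C}⁺ = {B, C}, so {C} is not a superkey.
But every attribute on its right side ({B}) is prime, and the same holds for every other non-superkey FD, so 3NF still holds.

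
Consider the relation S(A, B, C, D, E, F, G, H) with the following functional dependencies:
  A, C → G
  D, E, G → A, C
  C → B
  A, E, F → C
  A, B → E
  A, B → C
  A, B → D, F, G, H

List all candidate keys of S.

{A, B}, {A, C}, {A, E, F}, {D, E, G}

{A, B}⁺ = {A, B, C, D, E, F, G, H}, which is every attribute, so {A, B} is a candidate key.
{A, C}⁺ = {A, B, C, D, E, F, G, H}, which is every attribute, so {A, C} is a candidate key.
{A, E, F}⁺ = {A, B, C, D, E, F, G, H}, which is every attribute, so {A, E, F} is a candidate key.
{D, E, G}⁺ = {A, B, C, D, E, F, G, H}, which is every attribute, so {D, E, G} is a candidate key.
No proper subset of any of these is a key, and no other minimal superkey exists.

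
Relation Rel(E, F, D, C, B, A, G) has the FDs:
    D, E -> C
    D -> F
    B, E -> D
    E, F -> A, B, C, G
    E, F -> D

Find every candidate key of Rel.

Attributes never on any right-hand side: {E} — every candidate key must contain it.
{B, E} is a candidate key since {B, E}⁺ = {A, B, C, D, E, F, G} covers every attribute.
{D, E} is a candidate key since {D, E}⁺ = {A, B, C, D, E, F, G} covers every attribute.
{E, F} is a candidate key since {E, F}⁺ = {A, B, C, D, E, F, G} covers every attribute.
No proper subset of any of these is a key, and no other minimal superkey exists.

{B, E}, {D, E}, {E, F}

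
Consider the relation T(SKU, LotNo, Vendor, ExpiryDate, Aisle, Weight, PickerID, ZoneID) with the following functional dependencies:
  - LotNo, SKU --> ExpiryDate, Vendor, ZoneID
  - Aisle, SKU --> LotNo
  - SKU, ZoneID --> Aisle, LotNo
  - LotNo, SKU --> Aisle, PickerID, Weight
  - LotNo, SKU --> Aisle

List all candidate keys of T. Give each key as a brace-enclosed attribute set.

{Aisle, SKU}, {LotNo, SKU}, {SKU, ZoneID}

No FD produces {SKU}, so it must be in every candidate key.
{Aisle, SKU}⁺ = {Aisle, ExpiryDate, LotNo, PickerID, SKU, Vendor, Weight, ZoneID} — all of the relation — so {Aisle, SKU} is a candidate key.
{LotNo, SKU}⁺ = {Aisle, ExpiryDate, LotNo, PickerID, SKU, Vendor, Weight, ZoneID} — all of the relation — so {LotNo, SKU} is a candidate key.
{SKU, ZoneID}⁺ = {Aisle, ExpiryDate, LotNo, PickerID, SKU, Vendor, Weight, ZoneID} — all of the relation — so {SKU, ZoneID} is a candidate key.
No proper subset of any of these is a key, and no other minimal superkey exists.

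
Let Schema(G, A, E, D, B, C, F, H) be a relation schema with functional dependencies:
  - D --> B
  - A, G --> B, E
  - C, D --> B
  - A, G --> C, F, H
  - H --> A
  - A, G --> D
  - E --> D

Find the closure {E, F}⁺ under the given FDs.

{B, D, E, F}

Start with {E, F}.
E --> D applies; add {D} → now {D, E, F}.
D --> B applies; add {B} → now {B, D, E, F}.
No further FD applies.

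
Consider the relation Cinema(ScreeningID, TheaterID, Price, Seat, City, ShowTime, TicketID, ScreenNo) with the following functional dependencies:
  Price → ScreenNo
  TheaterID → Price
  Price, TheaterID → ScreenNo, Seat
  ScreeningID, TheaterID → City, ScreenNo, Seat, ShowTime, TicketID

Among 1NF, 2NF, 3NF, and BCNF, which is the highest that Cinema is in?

Candidate key: {ScreeningID, TheaterID}. Prime attributes: {ScreeningID, TheaterID}.
Price → ScreenNo: {Price}⁺ = {Price, ScreenNo}, which is not all of the attributes, so the left side is not a superkey — BCNF is violated.
Price → ScreenNo has non-prime {ScreenNo} on the right and a non-superkey on the left, so 3NF fails.
The proper key subset {TheaterID} of {ScreeningID, TheaterID} determines non-prime {Price, ScreenNo, Seat}, so the relation is not even in 2NF.

1NF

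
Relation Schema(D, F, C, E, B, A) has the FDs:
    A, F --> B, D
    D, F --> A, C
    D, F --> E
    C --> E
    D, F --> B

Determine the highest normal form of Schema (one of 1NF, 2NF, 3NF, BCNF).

2NF

Candidate keys: {A, F}, {D, F}. Prime attributes: {A, D, F}.
For C --> E we have {C}⁺ = {C, E}; {C} is not a superkey, so BCNF fails.
C --> E has non-prime {E} on the right and a non-superkey on the left, so 3NF fails.
No proper subset of a key has a non-prime attribute in its closure, so there is no partial dependency; 2NF holds.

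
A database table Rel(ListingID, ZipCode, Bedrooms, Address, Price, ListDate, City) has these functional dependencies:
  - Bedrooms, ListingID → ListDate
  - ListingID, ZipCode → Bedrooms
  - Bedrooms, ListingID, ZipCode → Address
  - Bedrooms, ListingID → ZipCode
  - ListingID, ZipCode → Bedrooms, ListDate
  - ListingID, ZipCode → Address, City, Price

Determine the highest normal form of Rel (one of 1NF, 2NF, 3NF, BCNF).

Candidate keys: {Bedrooms, ListingID}, {ListingID, ZipCode}. Prime attributes: {Bedrooms, ListingID, ZipCode}.
The left-hand side of every FD is a superkey, so BCNF is satisfied.

BCNF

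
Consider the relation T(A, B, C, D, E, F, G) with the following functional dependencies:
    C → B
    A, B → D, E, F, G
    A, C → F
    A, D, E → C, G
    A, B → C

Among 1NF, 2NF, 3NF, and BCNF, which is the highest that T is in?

3NF

Candidate keys: {A, B}, {A, C}, {A, D, E}. Prime attributes: {A, B, C, D, E}.
C → B breaks BCNF: {C}⁺ = {B, C}, so {C} is not a superkey.
Since {B} ⊆ prime attributes and every other non-superkey FD also has a prime right side, the schema is in 3NF.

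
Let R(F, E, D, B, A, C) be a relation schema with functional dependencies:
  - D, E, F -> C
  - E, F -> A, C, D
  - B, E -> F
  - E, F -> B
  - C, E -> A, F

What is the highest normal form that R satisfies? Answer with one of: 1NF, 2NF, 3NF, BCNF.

BCNF

Candidate keys: {B, E}, {C, E}, {E, F}. Prime attributes: {B, C, E, F}.
The left-hand side of every FD is a superkey, so BCNF is satisfied.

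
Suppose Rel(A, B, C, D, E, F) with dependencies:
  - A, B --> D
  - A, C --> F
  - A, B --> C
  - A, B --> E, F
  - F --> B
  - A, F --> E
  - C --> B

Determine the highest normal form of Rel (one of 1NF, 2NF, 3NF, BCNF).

Candidate keys: {A, B}, {A, C}, {A, F}. Prime attributes: {A, B, C, F}.
F --> B breaks BCNF: {F}⁺ = {B, F}, so {F} is not a superkey.
But every attribute on its right side ({B}) is prime, and the same holds for every other non-superkey FD, so 3NF still holds.

3NF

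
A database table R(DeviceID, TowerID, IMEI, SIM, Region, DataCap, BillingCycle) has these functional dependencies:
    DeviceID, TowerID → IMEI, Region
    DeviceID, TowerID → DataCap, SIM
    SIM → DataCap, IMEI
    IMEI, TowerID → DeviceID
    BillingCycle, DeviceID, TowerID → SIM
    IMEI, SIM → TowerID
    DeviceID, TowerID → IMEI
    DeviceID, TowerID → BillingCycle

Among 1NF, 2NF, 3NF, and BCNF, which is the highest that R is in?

Candidate keys: {DeviceID, TowerID}, {IMEI, TowerID}, {SIM}. Prime attributes: {DeviceID, IMEI, SIM, TowerID}.
Every FD has a superkey on the left, so the relation is in BCNF.

BCNF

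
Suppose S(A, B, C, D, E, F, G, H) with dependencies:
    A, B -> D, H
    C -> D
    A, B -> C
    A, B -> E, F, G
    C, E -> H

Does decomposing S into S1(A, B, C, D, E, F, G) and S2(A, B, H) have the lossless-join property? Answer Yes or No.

The shared attributes are {A, B} and {A, B}⁺ = {A, B, C, D, E, F, G, H}.
This includes all of S1, so the common attributes are a superkey of S1 — the join is lossless.

Yes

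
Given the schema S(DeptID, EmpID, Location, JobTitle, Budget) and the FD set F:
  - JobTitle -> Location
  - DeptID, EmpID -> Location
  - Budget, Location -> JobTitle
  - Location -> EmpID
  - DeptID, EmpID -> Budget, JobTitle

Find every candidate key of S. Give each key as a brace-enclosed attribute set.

No FD produces {DeptID}, so it must be in every candidate key.
{DeptID, EmpID}⁺ = {Budget, DeptID, EmpID, JobTitle, Location}, which is every attribute, so {DeptID, EmpID} is a candidate key.
{DeptID, JobTitle}⁺ = {Budget, DeptID, EmpID, JobTitle, Location}, which is every attribute, so {DeptID, JobTitle} is a candidate key.
{DeptID, Location}⁺ = {Budget, DeptID, EmpID, JobTitle, Location}, which is every attribute, so {DeptID, Location} is a candidate key.
No proper subset of any of these is a key, and no other minimal superkey exists.

{DeptID, EmpID}, {DeptID, JobTitle}, {DeptID, Location}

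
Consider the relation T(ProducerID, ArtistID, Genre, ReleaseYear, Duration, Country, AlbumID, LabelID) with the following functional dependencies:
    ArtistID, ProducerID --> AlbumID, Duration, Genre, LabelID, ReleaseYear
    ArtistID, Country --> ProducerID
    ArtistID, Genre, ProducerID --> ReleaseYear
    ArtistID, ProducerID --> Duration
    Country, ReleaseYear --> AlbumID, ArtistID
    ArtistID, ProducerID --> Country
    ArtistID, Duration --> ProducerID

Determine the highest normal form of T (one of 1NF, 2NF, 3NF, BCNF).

Candidate keys: {ArtistID, Country}, {ArtistID, Duration}, {ArtistID, ProducerID}, {Country, ReleaseYear}. Prime attributes: {ArtistID, Country, Duration, ProducerID, ReleaseYear}.
Each dependency's left side is a superkey — BCNF holds.

BCNF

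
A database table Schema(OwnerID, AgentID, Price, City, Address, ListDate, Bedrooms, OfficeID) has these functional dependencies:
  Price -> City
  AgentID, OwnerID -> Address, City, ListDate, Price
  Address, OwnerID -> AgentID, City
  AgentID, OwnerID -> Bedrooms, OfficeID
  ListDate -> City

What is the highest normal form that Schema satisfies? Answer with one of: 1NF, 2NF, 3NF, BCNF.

Candidate keys: {Address, OwnerID}, {AgentID, OwnerID}. Prime attributes: {Address, AgentID, OwnerID}.
Price -> City breaks BCNF: {Price}⁺ = {City, Price}, so {Price} is not a superkey.
Price -> City has non-prime {City} on the right and a non-superkey on the left, so 3NF fails.
No proper subset of a key has a non-prime attribute in its closure, so there is no partial dependency; 2NF holds.

2NF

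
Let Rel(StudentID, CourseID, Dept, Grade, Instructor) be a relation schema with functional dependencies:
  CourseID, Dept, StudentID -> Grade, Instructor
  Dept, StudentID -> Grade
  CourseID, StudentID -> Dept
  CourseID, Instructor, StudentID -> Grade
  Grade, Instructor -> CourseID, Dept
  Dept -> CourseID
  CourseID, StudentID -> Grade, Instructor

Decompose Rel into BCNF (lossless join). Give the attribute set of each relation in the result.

{CourseID, Dept}; {Dept, Grade, Instructor}; {Grade, Instructor, StudentID}

Candidate keys of the original relation: {CourseID, StudentID}, {Dept, StudentID}, {Grade, Instructor, StudentID}.
{CourseID, Dept, Grade, Instructor, StudentID}: {Grade, Instructor} determines {CourseID, Dept, Grade, Instructor} here but is not a superkey — split on Grade, Instructor -> CourseID, Dept, giving {CourseID, Dept, Grade, Instructor} and {Grade, Instructor, StudentID}.
{CourseID, Dept, Grade, Instructor}: {Dept} determines {CourseID, Dept} here but is not a superkey — split on Dept -> CourseID, giving {CourseID, Dept} and {Dept, Grade, Instructor}.
{CourseID, Dept} is in BCNF.
{Dept, Grade, Instructor} is in BCNF.
{Grade, Instructor, StudentID} is in BCNF.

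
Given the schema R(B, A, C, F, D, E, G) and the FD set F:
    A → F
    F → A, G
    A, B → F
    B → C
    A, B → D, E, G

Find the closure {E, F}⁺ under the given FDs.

Start with {E, F}.
F → A, G applies; add {A, G} → now {A, E, F, G}.
No further FD applies.

{A, E, F, G}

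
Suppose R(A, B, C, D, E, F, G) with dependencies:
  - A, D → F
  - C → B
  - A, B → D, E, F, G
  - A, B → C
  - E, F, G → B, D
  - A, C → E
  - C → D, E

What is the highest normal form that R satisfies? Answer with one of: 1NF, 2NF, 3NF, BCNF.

3NF

Candidate keys: {A, B}, {A, C}, {A, D, E, G}, {A, E, F, G}. Prime attributes: {A, B, C, D, E, F, G}.
A, D → F breaks BCNF: {A, D}⁺ = {A, D, F}, so {A, D} is not a superkey.
Its right-hand attributes {F} are all prime, as are those of every other non-superkey FD — the relation is in 3NF.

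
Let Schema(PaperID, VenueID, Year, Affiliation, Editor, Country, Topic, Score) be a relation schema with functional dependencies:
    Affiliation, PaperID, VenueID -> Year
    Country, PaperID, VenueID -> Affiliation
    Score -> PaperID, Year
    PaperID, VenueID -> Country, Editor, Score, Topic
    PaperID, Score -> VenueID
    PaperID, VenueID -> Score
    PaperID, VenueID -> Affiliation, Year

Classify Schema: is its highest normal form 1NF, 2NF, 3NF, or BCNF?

BCNF

Candidate keys: {PaperID, VenueID}, {Score}. Prime attributes: {PaperID, Score, VenueID}.
Every FD has a superkey on the left, so the relation is in BCNF.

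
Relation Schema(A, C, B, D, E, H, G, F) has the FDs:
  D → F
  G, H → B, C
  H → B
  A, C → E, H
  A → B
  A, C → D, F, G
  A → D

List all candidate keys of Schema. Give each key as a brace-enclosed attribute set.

{A, C}, {A, G, H}

Attributes never on any right-hand side: {A} — every candidate key must contain it.
Closure of {A, C} is {A, B, C, D, E, F, G, H}, the whole schema; {A, C} is a candidate key.
Closure of {A, G, H} is {A, B, C, D, E, F, G, H}, the whole schema; {A, G, H} is a candidate key.
Any other superkey properly contains one of these, so there are no further candidate keys.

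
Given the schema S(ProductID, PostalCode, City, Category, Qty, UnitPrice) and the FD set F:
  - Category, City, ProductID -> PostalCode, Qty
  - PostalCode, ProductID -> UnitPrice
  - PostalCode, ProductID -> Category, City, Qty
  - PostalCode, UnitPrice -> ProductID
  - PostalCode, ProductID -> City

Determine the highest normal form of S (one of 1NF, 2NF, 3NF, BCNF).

Candidate keys: {Category, City, ProductID}, {PostalCode, ProductID}, {PostalCode, UnitPrice}. Prime attributes: {Category, City, PostalCode, ProductID, UnitPrice}.
Every FD has a superkey on the left, so the relation is in BCNF.

BCNF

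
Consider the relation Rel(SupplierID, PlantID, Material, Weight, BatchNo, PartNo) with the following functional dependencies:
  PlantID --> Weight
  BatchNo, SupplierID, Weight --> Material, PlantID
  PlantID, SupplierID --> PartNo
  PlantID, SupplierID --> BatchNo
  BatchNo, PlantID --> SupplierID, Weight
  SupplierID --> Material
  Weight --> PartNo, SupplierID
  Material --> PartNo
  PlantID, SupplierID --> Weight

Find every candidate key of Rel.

Closure of {PlantID} is {BatchNo, Material, PartNo, PlantID, SupplierID, Weight}, the whole schema; {PlantID} is a candidate key.
Closure of {BatchNo, Weight} is {BatchNo, Material, PartNo, PlantID, SupplierID, Weight}, the whole schema; {BatchNo, Weight} is a candidate key.
These are minimal and exhaustive — every other superkey contains one of them.

{BatchNo, Weight}, {PlantID}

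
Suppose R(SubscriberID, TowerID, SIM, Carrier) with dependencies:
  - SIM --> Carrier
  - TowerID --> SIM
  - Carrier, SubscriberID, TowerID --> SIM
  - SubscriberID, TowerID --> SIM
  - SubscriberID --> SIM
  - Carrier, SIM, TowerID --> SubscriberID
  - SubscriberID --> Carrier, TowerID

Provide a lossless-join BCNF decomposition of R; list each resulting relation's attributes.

{Carrier, SIM}; {SIM, SubscriberID, TowerID}

Candidate keys of the original relation: {SubscriberID}, {TowerID}.
In {Carrier, SIM, SubscriberID, TowerID}, {SIM} is not a superkey ({SIM}⁺ restricted to this set is {Carrier, SIM}), so split on SIM --> Carrier into {Carrier, SIM} and {SIM, SubscriberID, TowerID}.
{Carrier, SIM} has no BCNF violation.
{SIM, SubscriberID, TowerID} has no BCNF violation.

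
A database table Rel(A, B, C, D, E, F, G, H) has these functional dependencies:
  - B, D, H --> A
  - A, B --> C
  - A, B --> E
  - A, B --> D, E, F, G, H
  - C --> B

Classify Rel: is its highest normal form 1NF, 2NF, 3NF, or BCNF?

3NF

Candidate keys: {A, B}, {A, C}, {B, D, H}, {C, D, H}. Prime attributes: {A, B, C, D, H}.
For C --> B we have {C}⁺ = {B, C}; {C} is not a superkey, so BCNF fails.
Its right-hand attributes {B} are all prime, as are those of every other non-superkey FD — the relation is in 3NF.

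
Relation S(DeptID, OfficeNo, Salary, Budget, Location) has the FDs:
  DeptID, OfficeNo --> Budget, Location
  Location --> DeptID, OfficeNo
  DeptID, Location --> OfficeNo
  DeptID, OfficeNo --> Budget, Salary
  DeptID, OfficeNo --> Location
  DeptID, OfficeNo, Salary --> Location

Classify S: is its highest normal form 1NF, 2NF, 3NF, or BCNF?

Candidate keys: {DeptID, OfficeNo}, {Location}. Prime attributes: {DeptID, Location, OfficeNo}.
The left-hand side of every FD is a superkey, so BCNF is satisfied.

BCNF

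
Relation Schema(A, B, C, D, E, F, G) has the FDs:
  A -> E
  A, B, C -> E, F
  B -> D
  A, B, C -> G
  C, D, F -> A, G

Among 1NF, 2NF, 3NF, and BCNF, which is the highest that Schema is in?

1NF

Candidate keys: {A, B, C}, {B, C, F}. Prime attributes: {A, B, C, F}.
A -> E breaks BCNF: {A}⁺ = {A, E}, so {A} is not a superkey.
A -> E has non-prime {E} on the right and a non-superkey on the left, so 3NF fails.
Since {A} ⊂ {A, B, C} and {A}⁺ ⊇ {E} with {E} non-prime, there is a partial dependency; 2NF fails.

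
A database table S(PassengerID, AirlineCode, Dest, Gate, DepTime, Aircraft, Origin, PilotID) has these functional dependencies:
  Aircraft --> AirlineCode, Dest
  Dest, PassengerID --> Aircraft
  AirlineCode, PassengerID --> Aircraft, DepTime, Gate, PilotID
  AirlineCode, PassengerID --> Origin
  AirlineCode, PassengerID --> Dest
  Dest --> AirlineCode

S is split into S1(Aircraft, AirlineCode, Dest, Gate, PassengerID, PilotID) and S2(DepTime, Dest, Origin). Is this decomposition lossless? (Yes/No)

The shared attributes are {Dest} and {Dest}⁺ = {AirlineCode, Dest}.
The closure covers neither S1 nor S2 entirely; the join is not lossless.

No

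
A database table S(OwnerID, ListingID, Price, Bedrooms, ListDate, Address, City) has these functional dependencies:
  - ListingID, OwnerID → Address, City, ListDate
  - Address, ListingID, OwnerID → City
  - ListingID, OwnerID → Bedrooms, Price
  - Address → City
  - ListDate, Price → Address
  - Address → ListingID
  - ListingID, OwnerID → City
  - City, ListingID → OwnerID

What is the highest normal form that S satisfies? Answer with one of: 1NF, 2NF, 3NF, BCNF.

Candidate keys: {Address}, {City, ListingID}, {ListDate, Price}, {ListingID, OwnerID}. Prime attributes: {Address, City, ListDate, ListingID, OwnerID, Price}.
Every FD has a superkey on the left, so the relation is in BCNF.

BCNF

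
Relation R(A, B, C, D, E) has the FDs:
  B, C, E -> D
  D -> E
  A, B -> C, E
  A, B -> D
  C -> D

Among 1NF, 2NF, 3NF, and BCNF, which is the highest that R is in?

Candidate key: {A, B}. Prime attributes: {A, B}.
B, C, E -> D breaks BCNF: {B, C, E}⁺ = {B, C, D, E}, so {B, C, E} is not a superkey.
B, C, E -> D determines the non-prime attribute {D} from a non-superkey — 3NF is violated.
No proper subset of a key has a non-prime attribute in its closure, so there is no partial dependency; 2NF holds.

2NF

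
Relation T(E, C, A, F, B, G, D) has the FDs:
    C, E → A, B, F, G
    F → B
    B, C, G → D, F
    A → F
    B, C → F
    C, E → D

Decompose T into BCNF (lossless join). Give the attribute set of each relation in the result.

Candidate key of the original relation: {C, E}.
Within {A, B, C, D, E, F, G}: {F}⁺ ∩ {A, B, C, D, E, F, G} = {B, F}, not the whole set, so F → B violates BCNF; decompose into {B, F} and {A, C, D, E, F, G}.
{B, F}: every determinant is a superkey — BCNF.
Within {A, C, D, E, F, G}: {A}⁺ ∩ {A, C, D, E, F, G} = {A, F}, not the whole set, so A → F violates BCNF; decompose into {A, F} and {A, C, D, E, G}.
{A, F}: every determinant is a superkey — BCNF.
Within {A, C, D, E, G}: {A, C, G}⁺ ∩ {A, C, D, E, G} = {A, C, D, G}, not the whole set, so A, C, G → D violates BCNF; decompose into {A, C, D, G} and {A, C, E, G}.
{A, C, D, G}: every determinant is a superkey — BCNF.
{A, C, E, G}: every determinant is a superkey — BCNF.

{A, C, D, G}; {A, C, E, G}; {A, F}; {B, F}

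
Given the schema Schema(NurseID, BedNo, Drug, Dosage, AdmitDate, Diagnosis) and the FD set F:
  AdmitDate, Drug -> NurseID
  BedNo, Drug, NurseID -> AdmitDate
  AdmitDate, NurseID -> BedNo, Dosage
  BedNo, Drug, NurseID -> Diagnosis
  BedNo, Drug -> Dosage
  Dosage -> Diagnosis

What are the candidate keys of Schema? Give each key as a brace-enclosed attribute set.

No FD produces {Drug}, so it must be in every candidate key.
Closure of {AdmitDate, Drug} is {AdmitDate, BedNo, Diagnosis, Dosage, Drug, NurseID}, the whole schema; {AdmitDate, Drug} is a candidate key.
Closure of {BedNo, Drug, NurseID} is {AdmitDate, BedNo, Diagnosis, Dosage, Drug, NurseID}, the whole schema; {BedNo, Drug, NurseID} is a candidate key.
These are minimal and exhaustive — every other superkey contains one of them.

{AdmitDate, Drug}, {BedNo, Drug, NurseID}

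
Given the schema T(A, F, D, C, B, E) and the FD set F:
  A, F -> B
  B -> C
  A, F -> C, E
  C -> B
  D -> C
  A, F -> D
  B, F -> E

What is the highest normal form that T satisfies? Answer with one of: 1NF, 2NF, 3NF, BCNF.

Candidate key: {A, F}. Prime attributes: {A, F}.
B -> C: {B}⁺ = {B, C}, which is not all of the attributes, so the left side is not a superkey — BCNF is violated.
B -> C determines the non-prime attribute {C} from a non-superkey — 3NF is violated.
No non-prime attribute depends on a proper subset of any candidate key, so 2NF holds.

2NF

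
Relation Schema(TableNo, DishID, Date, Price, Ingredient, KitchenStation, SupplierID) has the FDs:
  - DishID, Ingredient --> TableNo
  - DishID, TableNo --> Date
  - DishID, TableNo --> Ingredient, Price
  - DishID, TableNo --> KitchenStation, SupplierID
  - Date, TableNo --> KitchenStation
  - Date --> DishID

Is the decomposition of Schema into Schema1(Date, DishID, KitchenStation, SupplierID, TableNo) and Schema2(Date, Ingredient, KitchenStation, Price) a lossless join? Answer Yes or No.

No

Schema1 ∩ Schema2 = {Date, KitchenStation}; its closure under F is {Date, DishID, KitchenStation}.
Schema1 ⊄ {Date, DishID, KitchenStation} and Schema2 ⊄ {Date, DishID, KitchenStation}, so the split is lossy.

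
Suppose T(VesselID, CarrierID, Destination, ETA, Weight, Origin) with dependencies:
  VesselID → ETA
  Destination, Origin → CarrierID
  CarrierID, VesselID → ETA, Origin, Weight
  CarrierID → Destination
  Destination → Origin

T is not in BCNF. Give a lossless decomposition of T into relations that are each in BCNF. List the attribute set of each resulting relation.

{CarrierID, Destination, Origin}; {Destination, VesselID, Weight}; {ETA, VesselID}

Candidate keys of the original relation: {CarrierID, VesselID}, {Destination, VesselID}.
Within {CarrierID, Destination, ETA, Origin, VesselID, Weight}: {VesselID}⁺ ∩ {CarrierID, Destination, ETA, Origin, VesselID, Weight} = {ETA, VesselID}, not the whole set, so VesselID → ETA violates BCNF; decompose into {ETA, VesselID} and {CarrierID, Destination, Origin, VesselID, Weight}.
{ETA, VesselID} is in BCNF.
Within {CarrierID, Destination, Origin, VesselID, Weight}: {Destination, Origin}⁺ ∩ {CarrierID, Destination, Origin, VesselID, Weight} = {CarrierID, Destination, Origin}, not the whole set, so Destination, Origin → CarrierID violates BCNF; decompose into {CarrierID, Destination, Origin} and {Destination, Origin, VesselID, Weight}.
{CarrierID, Destination, Origin} is in BCNF.
Within {Destination, Origin, VesselID, Weight}: {Destination}⁺ ∩ {Destination, Origin, VesselID, Weight} = {Destination, Origin}, not the whole set, so Destination → Origin violates BCNF; decompose into {Destination, Origin} and {Destination, VesselID, Weight}.
{Destination, Origin} is in BCNF.
{Destination, VesselID, Weight} is in BCNF.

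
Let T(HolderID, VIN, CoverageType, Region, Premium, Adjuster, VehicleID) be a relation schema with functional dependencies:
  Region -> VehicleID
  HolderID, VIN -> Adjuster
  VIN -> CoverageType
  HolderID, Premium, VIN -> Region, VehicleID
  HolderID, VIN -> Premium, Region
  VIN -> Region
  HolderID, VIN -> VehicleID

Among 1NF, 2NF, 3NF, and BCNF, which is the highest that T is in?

1NF

Candidate key: {HolderID, VIN}. Prime attributes: {HolderID, VIN}.
Region -> VehicleID breaks BCNF: {Region}⁺ = {Region, VehicleID}, so {Region} is not a superkey.
Because {VehicleID} is non-prime and the left side of Region -> VehicleID is not a superkey, the relation is not in 3NF.
The proper key subset {VIN} of {HolderID, VIN} determines non-prime {CoverageType, Region, VehicleID}, so the relation is not even in 2NF.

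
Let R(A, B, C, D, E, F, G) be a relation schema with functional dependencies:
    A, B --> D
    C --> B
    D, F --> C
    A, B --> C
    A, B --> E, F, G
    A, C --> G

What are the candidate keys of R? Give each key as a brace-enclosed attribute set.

Attributes never on any right-hand side: {A} — every candidate key must contain it.
{A, B} is a candidate key since {A, B}⁺ = {A, B, C, D, E, F, G} covers every attribute.
{A, C} is a candidate key since {A, C}⁺ = {A, B, C, D, E, F, G} covers every attribute.
{A, D, F} is a candidate key since {A, D, F}⁺ = {A, B, C, D, E, F, G} covers every attribute.
These are minimal and exhaustive — every other superkey contains one of them.

{A, B}, {A, C}, {A, D, F}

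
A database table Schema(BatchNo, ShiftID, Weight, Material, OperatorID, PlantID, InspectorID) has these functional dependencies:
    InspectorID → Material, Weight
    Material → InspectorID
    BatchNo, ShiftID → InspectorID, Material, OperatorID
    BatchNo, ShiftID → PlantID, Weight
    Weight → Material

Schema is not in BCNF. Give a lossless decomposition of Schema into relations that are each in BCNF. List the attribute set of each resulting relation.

Candidate key of the original relation: {BatchNo, ShiftID}.
Within {BatchNo, InspectorID, Material, OperatorID, PlantID, ShiftID, Weight}: {InspectorID}⁺ ∩ {BatchNo, InspectorID, Material, OperatorID, PlantID, ShiftID, Weight} = {InspectorID, Material, Weight}, not the whole set, so InspectorID → Material, Weight violates BCNF; decompose into {InspectorID, Material, Weight} and {BatchNo, InspectorID, OperatorID, PlantID, ShiftID}.
{InspectorID, Material, Weight}: every determinant is a superkey — BCNF.
{BatchNo, InspectorID, OperatorID, PlantID, ShiftID}: every determinant is a superkey — BCNF.

{BatchNo, InspectorID, OperatorID, PlantID, ShiftID}; {InspectorID, Material, Weight}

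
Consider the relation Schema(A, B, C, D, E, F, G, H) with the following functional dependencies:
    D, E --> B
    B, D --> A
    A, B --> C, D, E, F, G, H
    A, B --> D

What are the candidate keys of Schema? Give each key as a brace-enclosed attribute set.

{A, B}, {B, D}, {D, E}

{A, B}⁺ = {A, B, C, D, E, F, G, H} — all of the relation — so {A, B} is a candidate key.
{B, D}⁺ = {A, B, C, D, E, F, G, H} — all of the relation — so {B, D} is a candidate key.
{D, E}⁺ = {A, B, C, D, E, F, G, H} — all of the relation — so {D, E} is a candidate key.
No proper subset of any of these is a key, and no other minimal superkey exists.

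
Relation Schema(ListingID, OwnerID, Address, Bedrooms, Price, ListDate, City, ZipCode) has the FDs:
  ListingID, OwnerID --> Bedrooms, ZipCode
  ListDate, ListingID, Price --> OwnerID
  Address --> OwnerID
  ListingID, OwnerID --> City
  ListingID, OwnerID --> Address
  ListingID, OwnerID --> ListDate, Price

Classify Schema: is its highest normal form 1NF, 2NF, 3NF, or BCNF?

3NF

Candidate keys: {Address, ListingID}, {ListDate, ListingID, Price}, {ListingID, OwnerID}. Prime attributes: {Address, ListDate, ListingID, OwnerID, Price}.
Address --> OwnerID: {Address}⁺ = {Address, OwnerID}, which is not all of the attributes, so the left side is not a superkey — BCNF is violated.
Since {OwnerID} ⊆ prime attributes and every other non-superkey FD also has a prime right side, the schema is in 3NF.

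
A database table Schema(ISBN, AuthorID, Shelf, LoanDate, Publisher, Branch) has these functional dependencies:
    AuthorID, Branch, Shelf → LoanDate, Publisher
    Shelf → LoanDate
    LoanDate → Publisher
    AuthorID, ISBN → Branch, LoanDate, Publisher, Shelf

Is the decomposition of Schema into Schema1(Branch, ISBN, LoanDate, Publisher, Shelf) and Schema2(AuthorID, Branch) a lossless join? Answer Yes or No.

Common attributes: {Branch}; their closure is {Branch}.
Schema1 ⊄ {Branch} and Schema2 ⊄ {Branch}, so the split is lossy.

No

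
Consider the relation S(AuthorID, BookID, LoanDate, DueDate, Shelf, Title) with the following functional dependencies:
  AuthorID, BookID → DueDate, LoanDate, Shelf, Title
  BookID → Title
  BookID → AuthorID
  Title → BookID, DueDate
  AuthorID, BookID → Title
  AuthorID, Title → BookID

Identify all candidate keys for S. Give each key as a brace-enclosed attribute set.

{BookID}⁺ = {AuthorID, BookID, DueDate, LoanDate, Shelf, Title} — all of the relation — so {BookID} is a candidate key.
{Title}⁺ = {AuthorID, BookID, DueDate, LoanDate, Shelf, Title} — all of the relation — so {Title} is a candidate key.
These are minimal and exhaustive — every other superkey contains one of them.

{BookID}, {Title}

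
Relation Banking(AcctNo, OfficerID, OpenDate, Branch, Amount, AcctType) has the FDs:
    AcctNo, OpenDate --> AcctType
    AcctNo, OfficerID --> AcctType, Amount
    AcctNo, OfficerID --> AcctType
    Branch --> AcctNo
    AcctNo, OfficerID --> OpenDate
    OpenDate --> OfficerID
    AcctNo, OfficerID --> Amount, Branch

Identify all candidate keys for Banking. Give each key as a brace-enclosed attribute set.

{AcctNo, OfficerID} is a candidate key since {AcctNo, OfficerID}⁺ = {AcctNo, AcctType, Amount, Branch, OfficerID, OpenDate} covers every attribute.
{AcctNo, OpenDate} is a candidate key since {AcctNo, OpenDate}⁺ = {AcctNo, AcctType, Amount, Branch, OfficerID, OpenDate} covers every attribute.
{Branch, OfficerID} is a candidate key since {Branch, OfficerID}⁺ = {AcctNo, AcctType, Amount, Branch, OfficerID, OpenDate} covers every attribute.
{Branch, OpenDate} is a candidate key since {Branch, OpenDate}⁺ = {AcctNo, AcctType, Amount, Branch, OfficerID, OpenDate} covers every attribute.
Any other superkey properly contains one of these, so there are no further candidate keys.

{AcctNo, OfficerID}, {AcctNo, OpenDate}, {Branch, OfficerID}, {Branch, OpenDate}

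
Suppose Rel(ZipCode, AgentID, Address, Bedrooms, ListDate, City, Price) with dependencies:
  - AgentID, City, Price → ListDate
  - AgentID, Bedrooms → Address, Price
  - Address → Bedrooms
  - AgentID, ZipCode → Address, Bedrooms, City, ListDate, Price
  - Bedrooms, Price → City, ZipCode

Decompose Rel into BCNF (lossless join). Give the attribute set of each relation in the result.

Candidate keys of the original relation: {Address, AgentID}, {AgentID, Bedrooms}, {AgentID, ZipCode}.
In {Address, AgentID, Bedrooms, City, ListDate, Price, ZipCode}, {AgentID, City, Price} is not a superkey ({AgentID, City, Price}⁺ restricted to this set is {AgentID, City, ListDate, Price}), so split on AgentID, City, Price → ListDate into {AgentID, City, ListDate, Price} and {Address, AgentID, Bedrooms, City, Price, ZipCode}.
{AgentID, City, ListDate, Price} is in BCNF.
In {Address, AgentID, Bedrooms, City, Price, ZipCode}, {Address} is not a superkey ({Address}⁺ restricted to this set is {Address, Bedrooms}), so split on Address → Bedrooms into {Address, Bedrooms} and {Address, AgentID, City, Price, ZipCode}.
{Address, Bedrooms} is in BCNF.
In {Address, AgentID, City, Price, ZipCode}, {Address, Price} is not a superkey ({Address, Price}⁺ restricted to this set is {Address, City, Price, ZipCode}), so split on Address, Price → City, ZipCode into {Address, City, Price, ZipCode} and {Address, AgentID, Price}.
{Address, City, Price, ZipCode} is in BCNF.
{Address, AgentID, Price} is in BCNF.

{Address, AgentID, Price}; {Address, Bedrooms}; {Address, City, Price, ZipCode}; {AgentID, City, ListDate, Price}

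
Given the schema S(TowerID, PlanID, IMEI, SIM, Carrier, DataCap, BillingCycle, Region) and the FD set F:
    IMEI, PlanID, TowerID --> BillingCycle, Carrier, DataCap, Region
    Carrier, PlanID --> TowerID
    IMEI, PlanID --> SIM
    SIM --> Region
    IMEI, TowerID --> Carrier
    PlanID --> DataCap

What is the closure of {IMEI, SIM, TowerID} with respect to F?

{Carrier, IMEI, Region, SIM, TowerID}

Start with {IMEI, SIM, TowerID}.
SIM --> Region applies; add {Region} → now {IMEI, Region, SIM, TowerID}.
IMEI, TowerID --> Carrier applies; add {Carrier} → now {Carrier, IMEI, Region, SIM, TowerID}.
No further FD applies.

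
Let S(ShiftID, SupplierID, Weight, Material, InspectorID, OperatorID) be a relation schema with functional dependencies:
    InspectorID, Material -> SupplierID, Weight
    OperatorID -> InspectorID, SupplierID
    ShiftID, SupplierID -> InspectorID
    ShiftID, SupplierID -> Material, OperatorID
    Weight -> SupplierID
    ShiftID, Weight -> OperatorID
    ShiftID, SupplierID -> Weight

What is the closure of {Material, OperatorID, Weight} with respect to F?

{InspectorID, Material, OperatorID, SupplierID, Weight}

Start with {Material, OperatorID, Weight}.
OperatorID -> InspectorID, SupplierID applies; add {InspectorID, SupplierID} → now {InspectorID, Material, OperatorID, SupplierID, Weight}.
No further FD applies.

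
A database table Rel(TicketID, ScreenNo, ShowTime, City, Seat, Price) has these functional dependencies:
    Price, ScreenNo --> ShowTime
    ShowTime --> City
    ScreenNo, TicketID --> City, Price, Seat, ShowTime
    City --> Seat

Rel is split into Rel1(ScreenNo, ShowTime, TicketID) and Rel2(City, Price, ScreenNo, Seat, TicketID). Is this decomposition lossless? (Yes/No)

The shared attributes are {ScreenNo, TicketID} and {ScreenNo, TicketID}⁺ = {City, Price, ScreenNo, Seat, ShowTime, TicketID}.
Since Rel1 ⊆ {City, Price, ScreenNo, Seat, ShowTime, TicketID}, the intersection is a superkey of Rel1; the decomposition is lossless.

Yes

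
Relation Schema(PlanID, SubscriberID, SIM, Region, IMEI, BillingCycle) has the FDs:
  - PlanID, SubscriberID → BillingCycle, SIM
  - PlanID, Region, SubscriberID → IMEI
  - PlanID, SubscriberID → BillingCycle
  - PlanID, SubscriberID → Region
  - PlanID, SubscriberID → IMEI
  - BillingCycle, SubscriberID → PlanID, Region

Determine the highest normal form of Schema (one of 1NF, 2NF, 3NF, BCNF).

BCNF

Candidate keys: {BillingCycle, SubscriberID}, {PlanID, SubscriberID}. Prime attributes: {BillingCycle, PlanID, SubscriberID}.
The left-hand side of every FD is a superkey, so BCNF is satisfied.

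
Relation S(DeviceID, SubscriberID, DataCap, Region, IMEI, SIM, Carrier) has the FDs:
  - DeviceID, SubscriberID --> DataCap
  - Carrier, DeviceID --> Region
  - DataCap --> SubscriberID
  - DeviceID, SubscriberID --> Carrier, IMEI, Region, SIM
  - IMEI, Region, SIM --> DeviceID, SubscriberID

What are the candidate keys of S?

{DataCap, DeviceID}⁺ = {Carrier, DataCap, DeviceID, IMEI, Region, SIM, SubscriberID}, which is every attribute, so {DataCap, DeviceID} is a candidate key.
{DeviceID, SubscriberID}⁺ = {Carrier, DataCap, DeviceID, IMEI, Region, SIM, SubscriberID}, which is every attribute, so {DeviceID, SubscriberID} is a candidate key.
{IMEI, Region, SIM}⁺ = {Carrier, DataCap, DeviceID, IMEI, Region, SIM, SubscriberID}, which is every attribute, so {IMEI, Region, SIM} is a candidate key.
{Carrier, DeviceID, IMEI, SIM}⁺ = {Carrier, DataCap, DeviceID, IMEI, Region, SIM, SubscriberID}, which is every attribute, so {Carrier, DeviceID, IMEI, SIM} is a candidate key.
No proper subset of any of these is a key, and no other minimal superkey exists.

{Carrier, DeviceID, IMEI, SIM}, {DataCap, DeviceID}, {DeviceID, SubscriberID}, {IMEI, Region, SIM}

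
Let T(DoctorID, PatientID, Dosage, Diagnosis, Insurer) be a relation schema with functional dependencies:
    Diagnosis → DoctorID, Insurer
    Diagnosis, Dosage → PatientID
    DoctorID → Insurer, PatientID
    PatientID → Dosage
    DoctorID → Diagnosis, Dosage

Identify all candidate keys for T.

{Diagnosis}⁺ = {Diagnosis, DoctorID, Dosage, Insurer, PatientID} — all of the relation — so {Diagnosis} is a candidate key.
{DoctorID}⁺ = {Diagnosis, DoctorID, Dosage, Insurer, PatientID} — all of the relation — so {DoctorID} is a candidate key.
No proper subset of any of these is a key, and no other minimal superkey exists.

{Diagnosis}, {DoctorID}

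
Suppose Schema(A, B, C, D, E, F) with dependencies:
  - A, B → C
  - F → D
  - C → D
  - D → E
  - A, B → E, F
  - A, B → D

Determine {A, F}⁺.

{A, D, E, F}

Start with {A, F}.
F → D applies; add {D} → now {A, D, F}.
D → E applies; add {E} → now {A, D, E, F}.
No further FD applies.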